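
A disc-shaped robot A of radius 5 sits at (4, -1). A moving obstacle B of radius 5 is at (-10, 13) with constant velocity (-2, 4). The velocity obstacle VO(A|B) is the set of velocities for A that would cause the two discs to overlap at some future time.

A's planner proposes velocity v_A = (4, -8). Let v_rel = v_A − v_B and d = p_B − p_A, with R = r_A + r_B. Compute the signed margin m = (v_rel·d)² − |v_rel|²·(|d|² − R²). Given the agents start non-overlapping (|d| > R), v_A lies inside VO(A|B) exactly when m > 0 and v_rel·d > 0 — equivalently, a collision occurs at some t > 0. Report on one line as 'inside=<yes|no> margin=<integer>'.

d = (-14, 14),  |d|² = 392;  R = 5+5 = 10,  c = 392−10² = 292
v_rel = (6, -12),  |v_rel|² = 180;  v_rel·d = (6)·(-14) + (-12)·(14) = -252
180·t² + 504·t + 292 = 0  ⇒  m = (-252)² − 180·292 = 10944
m = 10944 > 0,  v_rel·d = -252 < 0  ⇒  outside

inside=no margin=10944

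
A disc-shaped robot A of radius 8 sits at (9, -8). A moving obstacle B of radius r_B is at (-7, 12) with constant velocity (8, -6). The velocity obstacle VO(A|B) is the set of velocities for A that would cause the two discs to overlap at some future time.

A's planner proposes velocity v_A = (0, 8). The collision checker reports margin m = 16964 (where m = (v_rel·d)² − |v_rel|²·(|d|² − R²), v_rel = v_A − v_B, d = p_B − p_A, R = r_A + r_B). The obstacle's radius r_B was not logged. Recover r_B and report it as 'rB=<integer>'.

m = 16964
d = (-16, 20);  v_rel = (-8, 14),  |v_rel|² = 260
v_rel×d = (-8)·(20) − (14)·(-16) = 64
since m = R²·260 − 64²:  R² = (4096 + 16964) / 260 = 81
R = √81 = 9  ⇒  r_B = 9 − 8 = 1

rB=1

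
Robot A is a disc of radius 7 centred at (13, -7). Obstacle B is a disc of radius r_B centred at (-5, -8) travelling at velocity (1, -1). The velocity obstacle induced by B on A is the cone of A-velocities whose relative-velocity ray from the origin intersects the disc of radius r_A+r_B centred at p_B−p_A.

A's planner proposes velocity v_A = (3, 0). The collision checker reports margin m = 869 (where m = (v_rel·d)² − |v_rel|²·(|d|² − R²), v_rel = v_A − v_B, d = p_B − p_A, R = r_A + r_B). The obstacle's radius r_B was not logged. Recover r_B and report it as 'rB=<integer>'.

m = 869
d = (-18, -1);  v_rel = (2, 1),  |v_rel|² = 5
v_rel×d = (2)·(-1) − (1)·(-18) = 16
since m = R²·5 − 16²:  R² = (256 + 869) / 5 = 225
R = √225 = 15  ⇒  r_B = 15 − 7 = 8

rB=8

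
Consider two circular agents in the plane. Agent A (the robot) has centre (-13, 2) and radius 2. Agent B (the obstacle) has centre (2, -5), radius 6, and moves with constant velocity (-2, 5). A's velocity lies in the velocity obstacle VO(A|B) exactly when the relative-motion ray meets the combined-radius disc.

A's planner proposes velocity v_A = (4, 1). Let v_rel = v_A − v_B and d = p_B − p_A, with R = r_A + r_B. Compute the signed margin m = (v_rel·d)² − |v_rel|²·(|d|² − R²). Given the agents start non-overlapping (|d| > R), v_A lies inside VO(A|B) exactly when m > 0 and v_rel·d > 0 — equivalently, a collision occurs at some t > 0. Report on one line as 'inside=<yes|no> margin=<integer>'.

d = (15, -7),  |d|² = 274;  R = 2+6 = 8,  c = 274−8² = 210
v_rel = (6, -4),  |v_rel|² = 52;  v_rel·d = (6)·(15) + (-4)·(-7) = 118
52·t² − 236·t + 210 = 0  ⇒  m = 118² − 52·210 = 3004
m = 3004 > 0,  v_rel·d = 118 > 0  ⇒  inside

inside=yes margin=3004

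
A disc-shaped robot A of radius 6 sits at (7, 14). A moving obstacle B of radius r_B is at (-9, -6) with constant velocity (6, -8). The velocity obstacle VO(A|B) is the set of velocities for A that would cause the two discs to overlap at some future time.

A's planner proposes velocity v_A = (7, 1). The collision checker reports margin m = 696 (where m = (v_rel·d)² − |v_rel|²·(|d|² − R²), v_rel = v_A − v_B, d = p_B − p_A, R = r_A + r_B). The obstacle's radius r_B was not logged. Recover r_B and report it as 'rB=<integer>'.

m = 696
d = (-16, -20);  v_rel = (1, 9),  |v_rel|² = 82
v_rel×d = (1)·(-20) − (9)·(-16) = 124
since m = R²·82 − 124²:  R² = (15376 + 696) / 82 = 196
R = √196 = 14  ⇒  r_B = 14 − 6 = 8

rB=8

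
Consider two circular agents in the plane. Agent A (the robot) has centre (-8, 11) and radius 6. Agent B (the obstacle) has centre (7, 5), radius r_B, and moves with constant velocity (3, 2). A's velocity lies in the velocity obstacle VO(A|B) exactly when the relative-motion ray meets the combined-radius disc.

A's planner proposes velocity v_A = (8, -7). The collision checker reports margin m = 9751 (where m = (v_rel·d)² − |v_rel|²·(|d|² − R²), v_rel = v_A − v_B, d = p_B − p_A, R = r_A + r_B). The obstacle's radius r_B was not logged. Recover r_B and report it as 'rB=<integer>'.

m = 9751
d = (15, -6);  v_rel = (5, -9),  |v_rel|² = 106
v_rel×d = (5)·(-6) − (-9)·(15) = 105
since m = R²·106 − 105²:  R² = (11025 + 9751) / 106 = 196
R = √196 = 14  ⇒  r_B = 14 − 6 = 8

rB=8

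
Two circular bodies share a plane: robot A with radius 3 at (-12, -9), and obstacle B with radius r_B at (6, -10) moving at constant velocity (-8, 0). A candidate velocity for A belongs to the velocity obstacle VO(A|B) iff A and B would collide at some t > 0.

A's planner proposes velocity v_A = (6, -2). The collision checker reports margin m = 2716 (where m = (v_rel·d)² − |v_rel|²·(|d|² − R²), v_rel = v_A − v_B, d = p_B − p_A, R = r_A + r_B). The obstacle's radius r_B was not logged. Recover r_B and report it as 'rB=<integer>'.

m = 2716
d = (18, -1);  v_rel = (14, -2),  |v_rel|² = 200
v_rel×d = (14)·(-1) − (-2)·(18) = 22
since m = R²·200 − 22²:  R² = (484 + 2716) / 200 = 16
R = √16 = 4  ⇒  r_B = 4 − 3 = 1

rB=1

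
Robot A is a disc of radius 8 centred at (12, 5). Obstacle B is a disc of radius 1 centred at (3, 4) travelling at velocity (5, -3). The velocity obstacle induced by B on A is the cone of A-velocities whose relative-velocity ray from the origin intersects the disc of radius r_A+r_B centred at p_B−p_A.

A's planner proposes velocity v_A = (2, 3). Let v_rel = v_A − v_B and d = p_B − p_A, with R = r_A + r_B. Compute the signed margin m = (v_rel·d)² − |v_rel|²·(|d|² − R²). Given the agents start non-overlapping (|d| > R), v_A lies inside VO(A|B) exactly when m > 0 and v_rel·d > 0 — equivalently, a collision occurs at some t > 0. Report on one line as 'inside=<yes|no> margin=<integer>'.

d = (-9, -1),  |d|² = 82;  R = 8+1 = 9,  c = 82−9² = 1
v_rel = (-3, 6),  |v_rel|² = 45;  v_rel·d = (-3)·(-9) + (6)·(-1) = 21
45·t² − 42·t + 1 = 0  ⇒  m = 21² − 45·1 = 396
m = 396 > 0,  v_rel·d = 21 > 0  ⇒  inside

inside=yes margin=396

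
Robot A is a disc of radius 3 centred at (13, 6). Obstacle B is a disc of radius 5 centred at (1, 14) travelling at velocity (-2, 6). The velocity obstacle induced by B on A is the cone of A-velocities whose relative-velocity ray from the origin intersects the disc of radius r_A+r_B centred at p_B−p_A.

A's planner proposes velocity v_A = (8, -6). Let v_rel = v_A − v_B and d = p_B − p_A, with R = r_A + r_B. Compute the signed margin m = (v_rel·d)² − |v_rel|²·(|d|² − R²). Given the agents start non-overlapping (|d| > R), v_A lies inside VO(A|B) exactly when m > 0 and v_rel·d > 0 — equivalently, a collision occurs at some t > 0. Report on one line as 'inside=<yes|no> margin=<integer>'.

d = (-12, 8),  |d|² = 208;  R = 3+5 = 8,  c = 208−8² = 144
v_rel = (10, -12),  |v_rel|² = 244;  v_rel·d = (10)·(-12) + (-12)·(8) = -216
244·t² + 432·t + 144 = 0  ⇒  m = (-216)² − 244·144 = 11520
m = 11520 > 0,  v_rel·d = -216 < 0  ⇒  outside

inside=no margin=11520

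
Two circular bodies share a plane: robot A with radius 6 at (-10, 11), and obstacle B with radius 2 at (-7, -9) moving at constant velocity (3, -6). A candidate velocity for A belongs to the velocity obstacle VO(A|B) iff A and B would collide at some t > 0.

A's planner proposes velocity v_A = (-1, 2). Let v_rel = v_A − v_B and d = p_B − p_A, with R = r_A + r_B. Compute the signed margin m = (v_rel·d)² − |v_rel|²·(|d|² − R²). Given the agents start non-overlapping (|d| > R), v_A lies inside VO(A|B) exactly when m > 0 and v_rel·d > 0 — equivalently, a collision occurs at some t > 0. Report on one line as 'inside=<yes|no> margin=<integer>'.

d = (3, -20),  |d|² = 409;  R = 6+2 = 8,  c = 409−8² = 345
v_rel = (-4, 8),  |v_rel|² = 80;  v_rel·d = (-4)·(3) + (8)·(-20) = -172
80·t² + 344·t + 345 = 0  ⇒  m = (-172)² − 80·345 = 1984
m = 1984 > 0,  v_rel·d = -172 < 0  ⇒  outside

inside=no margin=1984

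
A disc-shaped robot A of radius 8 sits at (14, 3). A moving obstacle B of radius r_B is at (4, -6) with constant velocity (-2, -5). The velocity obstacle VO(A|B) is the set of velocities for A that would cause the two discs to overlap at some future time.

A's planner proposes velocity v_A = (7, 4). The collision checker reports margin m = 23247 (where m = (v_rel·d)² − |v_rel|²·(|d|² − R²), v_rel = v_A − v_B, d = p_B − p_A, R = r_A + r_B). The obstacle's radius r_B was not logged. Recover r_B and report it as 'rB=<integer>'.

m = 23247
d = (-10, -9);  v_rel = (9, 9),  |v_rel|² = 162
v_rel×d = (9)·(-9) − (9)·(-10) = 9
since m = R²·162 − 9²:  R² = (81 + 23247) / 162 = 144
R = √144 = 12  ⇒  r_B = 12 − 8 = 4

rB=4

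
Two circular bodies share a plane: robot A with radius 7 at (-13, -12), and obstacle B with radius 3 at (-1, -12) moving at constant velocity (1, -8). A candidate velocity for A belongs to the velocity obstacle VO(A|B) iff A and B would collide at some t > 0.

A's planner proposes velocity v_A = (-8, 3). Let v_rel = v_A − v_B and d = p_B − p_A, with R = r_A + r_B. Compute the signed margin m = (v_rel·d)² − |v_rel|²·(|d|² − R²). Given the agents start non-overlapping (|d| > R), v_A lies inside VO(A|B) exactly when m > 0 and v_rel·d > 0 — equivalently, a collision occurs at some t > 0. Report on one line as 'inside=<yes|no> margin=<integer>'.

d = (12, 0),  |d|² = 144;  R = 7+3 = 10,  c = 144−10² = 44
v_rel = (-9, 11),  |v_rel|² = 202;  v_rel·d = (-9)·(12) + (11)·(0) = -108
202·t² + 216·t + 44 = 0  ⇒  m = (-108)² − 202·44 = 2776
m = 2776 > 0,  v_rel·d = -108 < 0  ⇒  outside

inside=no margin=2776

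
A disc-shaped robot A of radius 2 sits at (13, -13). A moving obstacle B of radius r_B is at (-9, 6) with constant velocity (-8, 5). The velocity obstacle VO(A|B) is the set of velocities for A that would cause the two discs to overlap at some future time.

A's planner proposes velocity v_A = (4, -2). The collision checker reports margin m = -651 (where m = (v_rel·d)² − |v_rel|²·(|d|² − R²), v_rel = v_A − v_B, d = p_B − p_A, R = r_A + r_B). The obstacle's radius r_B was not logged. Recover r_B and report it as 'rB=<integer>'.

m = -651
d = (-22, 19);  v_rel = (12, -7),  |v_rel|² = 193
v_rel×d = (12)·(19) − (-7)·(-22) = 74
since m = R²·193 − 74²:  R² = (5476 + -651) / 193 = 25
R = √25 = 5  ⇒  r_B = 5 − 2 = 3

rB=3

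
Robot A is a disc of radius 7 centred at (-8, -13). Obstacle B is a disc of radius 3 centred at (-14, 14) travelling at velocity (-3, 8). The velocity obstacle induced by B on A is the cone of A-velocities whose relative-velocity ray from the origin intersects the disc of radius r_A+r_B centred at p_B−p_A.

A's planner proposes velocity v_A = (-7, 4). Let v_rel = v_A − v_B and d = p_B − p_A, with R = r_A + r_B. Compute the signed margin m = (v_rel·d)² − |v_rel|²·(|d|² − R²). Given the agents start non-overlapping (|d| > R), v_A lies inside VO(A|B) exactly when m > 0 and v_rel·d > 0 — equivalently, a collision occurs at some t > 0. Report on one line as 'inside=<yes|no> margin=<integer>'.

d = (-6, 27),  |d|² = 765;  R = 7+3 = 10,  c = 765−10² = 665
v_rel = (-4, -4),  |v_rel|² = 32;  v_rel·d = (-4)·(-6) + (-4)·(27) = -84
32·t² + 168·t + 665 = 0  ⇒  m = (-84)² − 32·665 = -14224
m = -14224 < 0,  v_rel·d = -84 < 0  ⇒  outside

inside=no margin=-14224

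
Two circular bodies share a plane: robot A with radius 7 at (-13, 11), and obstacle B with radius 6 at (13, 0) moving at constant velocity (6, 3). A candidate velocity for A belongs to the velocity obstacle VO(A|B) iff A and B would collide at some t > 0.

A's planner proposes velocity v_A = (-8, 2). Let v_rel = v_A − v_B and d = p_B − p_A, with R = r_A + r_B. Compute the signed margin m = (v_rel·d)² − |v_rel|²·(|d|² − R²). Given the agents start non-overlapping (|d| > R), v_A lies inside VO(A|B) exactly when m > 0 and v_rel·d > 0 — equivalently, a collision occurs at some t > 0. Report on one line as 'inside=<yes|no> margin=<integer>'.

d = (26, -11),  |d|² = 797;  R = 7+6 = 13,  c = 797−13² = 628
v_rel = (-14, -1),  |v_rel|² = 197;  v_rel·d = (-14)·(26) + (-1)·(-11) = -353
197·t² + 706·t + 628 = 0  ⇒  m = (-353)² − 197·628 = 893
m = 893 > 0,  v_rel·d = -353 < 0  ⇒  outside

inside=no margin=893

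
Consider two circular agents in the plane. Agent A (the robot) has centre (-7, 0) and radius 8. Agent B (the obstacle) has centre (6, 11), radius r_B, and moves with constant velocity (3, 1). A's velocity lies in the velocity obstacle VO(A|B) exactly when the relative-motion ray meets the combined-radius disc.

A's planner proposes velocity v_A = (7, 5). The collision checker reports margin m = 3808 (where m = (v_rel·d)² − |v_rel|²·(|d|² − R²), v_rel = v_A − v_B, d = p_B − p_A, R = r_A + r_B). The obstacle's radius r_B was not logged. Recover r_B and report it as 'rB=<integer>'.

m = 3808
d = (13, 11);  v_rel = (4, 4),  |v_rel|² = 32
v_rel×d = (4)·(11) − (4)·(13) = -8
since m = R²·32 − (-8)²:  R² = (64 + 3808) / 32 = 121
R = √121 = 11  ⇒  r_B = 11 − 8 = 3

rB=3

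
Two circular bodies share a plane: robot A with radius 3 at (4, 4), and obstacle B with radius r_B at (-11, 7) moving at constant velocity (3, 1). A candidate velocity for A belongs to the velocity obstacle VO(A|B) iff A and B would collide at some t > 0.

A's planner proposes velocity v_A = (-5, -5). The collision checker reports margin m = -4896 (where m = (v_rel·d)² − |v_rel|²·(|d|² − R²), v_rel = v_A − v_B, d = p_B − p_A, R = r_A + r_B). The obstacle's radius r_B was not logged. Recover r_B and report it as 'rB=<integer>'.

m = -4896
d = (-15, 3);  v_rel = (-8, -6),  |v_rel|² = 100
v_rel×d = (-8)·(3) − (-6)·(-15) = -114
since m = R²·100 − (-114)²:  R² = (12996 + -4896) / 100 = 81
R = √81 = 9  ⇒  r_B = 9 − 3 = 6

rB=6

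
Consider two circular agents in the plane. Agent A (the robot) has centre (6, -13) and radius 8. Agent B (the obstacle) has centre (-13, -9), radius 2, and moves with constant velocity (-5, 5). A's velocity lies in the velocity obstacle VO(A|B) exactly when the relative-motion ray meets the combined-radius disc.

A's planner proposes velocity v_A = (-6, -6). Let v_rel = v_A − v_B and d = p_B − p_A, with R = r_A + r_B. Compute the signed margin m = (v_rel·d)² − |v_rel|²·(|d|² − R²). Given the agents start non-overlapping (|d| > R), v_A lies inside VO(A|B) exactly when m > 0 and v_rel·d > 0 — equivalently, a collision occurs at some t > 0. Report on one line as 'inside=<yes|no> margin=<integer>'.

d = (-19, 4),  |d|² = 377;  R = 8+2 = 10,  c = 377−10² = 277
v_rel = (-1, -11),  |v_rel|² = 122;  v_rel·d = (-1)·(-19) + (-11)·(4) = -25
122·t² + 50·t + 277 = 0  ⇒  m = (-25)² − 122·277 = -33169
m = -33169 < 0,  v_rel·d = -25 < 0  ⇒  outside

inside=no margin=-33169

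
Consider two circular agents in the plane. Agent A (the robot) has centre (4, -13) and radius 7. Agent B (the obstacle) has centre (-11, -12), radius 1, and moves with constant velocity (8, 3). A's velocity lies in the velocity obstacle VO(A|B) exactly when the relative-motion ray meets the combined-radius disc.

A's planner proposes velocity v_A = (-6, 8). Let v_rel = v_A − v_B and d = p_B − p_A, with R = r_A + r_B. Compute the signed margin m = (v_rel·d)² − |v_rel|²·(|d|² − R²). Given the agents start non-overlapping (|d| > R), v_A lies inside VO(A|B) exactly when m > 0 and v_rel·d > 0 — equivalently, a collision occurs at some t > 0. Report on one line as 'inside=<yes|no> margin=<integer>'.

d = (-15, 1),  |d|² = 226;  R = 7+1 = 8,  c = 226−8² = 162
v_rel = (-14, 5),  |v_rel|² = 221;  v_rel·d = (-14)·(-15) + (5)·(1) = 215
221·t² − 430·t + 162 = 0  ⇒  m = 215² − 221·162 = 10423
m = 10423 > 0,  v_rel·d = 215 > 0  ⇒  inside

inside=yes margin=10423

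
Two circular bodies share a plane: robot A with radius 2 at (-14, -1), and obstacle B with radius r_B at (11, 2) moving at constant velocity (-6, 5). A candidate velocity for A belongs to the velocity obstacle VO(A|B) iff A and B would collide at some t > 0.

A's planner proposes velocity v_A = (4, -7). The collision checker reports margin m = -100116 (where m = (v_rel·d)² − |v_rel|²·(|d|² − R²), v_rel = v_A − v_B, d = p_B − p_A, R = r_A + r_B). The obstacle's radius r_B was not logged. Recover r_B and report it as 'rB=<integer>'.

m = -100116
d = (25, 3);  v_rel = (10, -12),  |v_rel|² = 244
v_rel×d = (10)·(3) − (-12)·(25) = 330
since m = R²·244 − 330²:  R² = (108900 + -100116) / 244 = 36
R = √36 = 6  ⇒  r_B = 6 − 2 = 4

rB=4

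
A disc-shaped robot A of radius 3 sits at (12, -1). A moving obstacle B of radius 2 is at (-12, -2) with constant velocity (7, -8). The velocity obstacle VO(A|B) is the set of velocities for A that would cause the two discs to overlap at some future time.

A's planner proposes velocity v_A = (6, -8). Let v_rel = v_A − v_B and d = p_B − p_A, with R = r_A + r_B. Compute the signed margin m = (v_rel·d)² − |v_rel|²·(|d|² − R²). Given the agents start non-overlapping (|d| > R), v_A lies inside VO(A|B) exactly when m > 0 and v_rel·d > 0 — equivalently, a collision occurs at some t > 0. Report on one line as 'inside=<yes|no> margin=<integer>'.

d = (-24, -1),  |d|² = 577;  R = 3+2 = 5,  c = 577−5² = 552
v_rel = (-1, 0),  |v_rel|² = 1;  v_rel·d = (-1)·(-24) + (0)·(-1) = 24
1·t² − 48·t + 552 = 0  ⇒  m = 24² − 1·552 = 24
m = 24 > 0,  v_rel·d = 24 > 0  ⇒  inside

inside=yes margin=24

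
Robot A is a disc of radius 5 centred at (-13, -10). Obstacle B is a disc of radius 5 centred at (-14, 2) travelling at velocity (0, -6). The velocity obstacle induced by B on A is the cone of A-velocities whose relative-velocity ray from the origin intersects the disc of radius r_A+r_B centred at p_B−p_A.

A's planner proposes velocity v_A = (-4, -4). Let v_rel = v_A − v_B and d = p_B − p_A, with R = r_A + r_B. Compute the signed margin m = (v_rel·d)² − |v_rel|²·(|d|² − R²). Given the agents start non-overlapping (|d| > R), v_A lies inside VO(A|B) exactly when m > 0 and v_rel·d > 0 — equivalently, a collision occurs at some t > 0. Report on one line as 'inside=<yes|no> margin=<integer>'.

d = (-1, 12),  |d|² = 145;  R = 5+5 = 10,  c = 145−10² = 45
v_rel = (-4, 2),  |v_rel|² = 20;  v_rel·d = (-4)·(-1) + (2)·(12) = 28
20·t² − 56·t + 45 = 0  ⇒  m = 28² − 20·45 = -116
m = -116 < 0,  v_rel·d = 28 > 0  ⇒  outside

inside=no margin=-116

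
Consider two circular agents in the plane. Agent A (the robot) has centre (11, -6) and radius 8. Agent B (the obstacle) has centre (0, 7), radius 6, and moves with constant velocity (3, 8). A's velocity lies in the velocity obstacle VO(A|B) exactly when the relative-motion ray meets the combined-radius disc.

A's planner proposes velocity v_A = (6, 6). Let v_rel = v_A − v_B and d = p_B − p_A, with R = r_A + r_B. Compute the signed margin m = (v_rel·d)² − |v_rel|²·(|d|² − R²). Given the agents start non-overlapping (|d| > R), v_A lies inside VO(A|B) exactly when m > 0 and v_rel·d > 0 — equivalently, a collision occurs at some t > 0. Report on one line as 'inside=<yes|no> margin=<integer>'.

d = (-11, 13),  |d|² = 290;  R = 8+6 = 14,  c = 290−14² = 94
v_rel = (3, -2),  |v_rel|² = 13;  v_rel·d = (3)·(-11) + (-2)·(13) = -59
13·t² + 118·t + 94 = 0  ⇒  m = (-59)² − 13·94 = 2259
m = 2259 > 0,  v_rel·d = -59 < 0  ⇒  outside

inside=no margin=2259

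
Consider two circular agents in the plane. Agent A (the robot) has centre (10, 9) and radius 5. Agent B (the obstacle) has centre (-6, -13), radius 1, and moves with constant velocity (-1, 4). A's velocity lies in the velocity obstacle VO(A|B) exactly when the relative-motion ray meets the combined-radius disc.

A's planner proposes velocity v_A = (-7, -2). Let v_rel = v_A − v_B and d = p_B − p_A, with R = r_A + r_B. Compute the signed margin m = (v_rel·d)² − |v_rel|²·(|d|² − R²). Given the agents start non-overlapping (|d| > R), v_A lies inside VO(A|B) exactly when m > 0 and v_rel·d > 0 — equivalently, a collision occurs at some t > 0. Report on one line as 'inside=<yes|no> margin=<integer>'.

d = (-16, -22),  |d|² = 740;  R = 5+1 = 6,  c = 740−6² = 704
v_rel = (-6, -6),  |v_rel|² = 72;  v_rel·d = (-6)·(-16) + (-6)·(-22) = 228
72·t² − 456·t + 704 = 0  ⇒  m = 228² − 72·704 = 1296
m = 1296 > 0,  v_rel·d = 228 > 0  ⇒  inside

inside=yes margin=1296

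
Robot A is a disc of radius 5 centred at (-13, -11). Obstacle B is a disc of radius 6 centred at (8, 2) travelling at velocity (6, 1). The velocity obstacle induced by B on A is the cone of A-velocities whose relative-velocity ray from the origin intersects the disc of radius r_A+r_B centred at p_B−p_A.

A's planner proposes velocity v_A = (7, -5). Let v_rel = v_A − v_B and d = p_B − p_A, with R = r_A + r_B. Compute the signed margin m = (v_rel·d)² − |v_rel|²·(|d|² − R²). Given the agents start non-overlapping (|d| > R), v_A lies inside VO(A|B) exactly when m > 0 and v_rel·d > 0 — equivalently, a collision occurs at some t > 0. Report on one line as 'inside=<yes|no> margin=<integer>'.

d = (21, 13),  |d|² = 610;  R = 5+6 = 11,  c = 610−11² = 489
v_rel = (1, -6),  |v_rel|² = 37;  v_rel·d = (1)·(21) + (-6)·(13) = -57
37·t² + 114·t + 489 = 0  ⇒  m = (-57)² − 37·489 = -14844
m = -14844 < 0,  v_rel·d = -57 < 0  ⇒  outside

inside=no margin=-14844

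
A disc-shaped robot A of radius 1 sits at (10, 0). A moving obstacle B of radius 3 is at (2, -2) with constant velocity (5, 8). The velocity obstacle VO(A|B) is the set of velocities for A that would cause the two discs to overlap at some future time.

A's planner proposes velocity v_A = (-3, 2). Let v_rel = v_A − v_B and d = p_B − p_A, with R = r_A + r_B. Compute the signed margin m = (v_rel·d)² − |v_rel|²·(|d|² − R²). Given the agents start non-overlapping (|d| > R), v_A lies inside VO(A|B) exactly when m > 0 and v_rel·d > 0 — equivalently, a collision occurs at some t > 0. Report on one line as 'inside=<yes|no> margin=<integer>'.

d = (-8, -2),  |d|² = 68;  R = 1+3 = 4,  c = 68−4² = 52
v_rel = (-8, -6),  |v_rel|² = 100;  v_rel·d = (-8)·(-8) + (-6)·(-2) = 76
100·t² − 152·t + 52 = 0  ⇒  m = 76² − 100·52 = 576
m = 576 > 0,  v_rel·d = 76 > 0  ⇒  inside

inside=yes margin=576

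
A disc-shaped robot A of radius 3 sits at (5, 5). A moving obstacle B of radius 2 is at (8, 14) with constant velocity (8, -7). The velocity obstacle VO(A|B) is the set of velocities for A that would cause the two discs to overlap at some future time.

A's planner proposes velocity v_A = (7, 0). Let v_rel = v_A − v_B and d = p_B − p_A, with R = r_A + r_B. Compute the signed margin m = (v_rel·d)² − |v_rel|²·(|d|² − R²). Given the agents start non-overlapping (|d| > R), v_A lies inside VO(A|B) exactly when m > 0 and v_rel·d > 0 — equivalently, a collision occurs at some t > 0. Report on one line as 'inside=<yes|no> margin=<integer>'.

d = (3, 9),  |d|² = 90;  R = 3+2 = 5,  c = 90−5² = 65
v_rel = (-1, 7),  |v_rel|² = 50;  v_rel·d = (-1)·(3) + (7)·(9) = 60
50·t² − 120·t + 65 = 0  ⇒  m = 60² − 50·65 = 350
m = 350 > 0,  v_rel·d = 60 > 0  ⇒  inside

inside=yes margin=350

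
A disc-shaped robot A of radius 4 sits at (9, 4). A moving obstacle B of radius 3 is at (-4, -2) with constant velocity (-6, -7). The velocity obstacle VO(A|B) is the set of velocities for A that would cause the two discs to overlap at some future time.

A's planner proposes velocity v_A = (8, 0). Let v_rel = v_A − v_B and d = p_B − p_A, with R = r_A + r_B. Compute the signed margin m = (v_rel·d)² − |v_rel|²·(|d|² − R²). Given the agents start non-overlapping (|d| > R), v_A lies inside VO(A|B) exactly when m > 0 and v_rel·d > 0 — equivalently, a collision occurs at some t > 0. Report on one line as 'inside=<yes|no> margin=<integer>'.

d = (-13, -6),  |d|² = 205;  R = 4+3 = 7,  c = 205−7² = 156
v_rel = (14, 7),  |v_rel|² = 245;  v_rel·d = (14)·(-13) + (7)·(-6) = -224
245·t² + 448·t + 156 = 0  ⇒  m = (-224)² − 245·156 = 11956
m = 11956 > 0,  v_rel·d = -224 < 0  ⇒  outside

inside=no margin=11956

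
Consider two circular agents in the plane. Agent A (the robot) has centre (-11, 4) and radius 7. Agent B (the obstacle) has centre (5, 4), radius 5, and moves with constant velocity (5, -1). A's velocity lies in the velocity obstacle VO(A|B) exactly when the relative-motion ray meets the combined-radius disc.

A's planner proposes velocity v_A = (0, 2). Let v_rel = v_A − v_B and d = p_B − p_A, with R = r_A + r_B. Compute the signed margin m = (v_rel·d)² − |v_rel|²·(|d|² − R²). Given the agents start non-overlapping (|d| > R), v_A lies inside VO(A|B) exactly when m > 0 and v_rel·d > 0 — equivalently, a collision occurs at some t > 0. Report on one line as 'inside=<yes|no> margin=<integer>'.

d = (16, 0),  |d|² = 256;  R = 7+5 = 12,  c = 256−12² = 112
v_rel = (-5, 3),  |v_rel|² = 34;  v_rel·d = (-5)·(16) + (3)·(0) = -80
34·t² + 160·t + 112 = 0  ⇒  m = (-80)² − 34·112 = 2592
m = 2592 > 0,  v_rel·d = -80 < 0  ⇒  outside

inside=no margin=2592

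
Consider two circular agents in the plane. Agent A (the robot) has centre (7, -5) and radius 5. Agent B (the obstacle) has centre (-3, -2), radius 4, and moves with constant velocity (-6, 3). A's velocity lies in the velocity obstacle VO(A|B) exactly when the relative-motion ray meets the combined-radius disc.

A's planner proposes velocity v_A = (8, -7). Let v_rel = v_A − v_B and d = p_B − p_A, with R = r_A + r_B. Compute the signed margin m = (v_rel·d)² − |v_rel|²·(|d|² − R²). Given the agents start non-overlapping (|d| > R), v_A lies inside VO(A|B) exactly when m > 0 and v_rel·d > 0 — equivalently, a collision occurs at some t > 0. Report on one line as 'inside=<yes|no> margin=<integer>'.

d = (-10, 3),  |d|² = 109;  R = 5+4 = 9,  c = 109−9² = 28
v_rel = (14, -10),  |v_rel|² = 296;  v_rel·d = (14)·(-10) + (-10)·(3) = -170
296·t² + 340·t + 28 = 0  ⇒  m = (-170)² − 296·28 = 20612
m = 20612 > 0,  v_rel·d = -170 < 0  ⇒  outside

inside=no margin=20612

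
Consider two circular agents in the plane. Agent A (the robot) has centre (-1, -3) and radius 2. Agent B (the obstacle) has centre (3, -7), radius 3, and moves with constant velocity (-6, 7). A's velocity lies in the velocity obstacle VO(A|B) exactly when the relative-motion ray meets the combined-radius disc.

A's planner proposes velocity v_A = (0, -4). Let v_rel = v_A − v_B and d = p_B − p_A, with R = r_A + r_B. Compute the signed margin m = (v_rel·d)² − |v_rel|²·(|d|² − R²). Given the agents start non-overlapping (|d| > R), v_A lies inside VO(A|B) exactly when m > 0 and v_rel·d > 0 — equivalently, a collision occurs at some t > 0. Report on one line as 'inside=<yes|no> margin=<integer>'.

d = (4, -4),  |d|² = 32;  R = 2+3 = 5,  c = 32−5² = 7
v_rel = (6, -11),  |v_rel|² = 157;  v_rel·d = (6)·(4) + (-11)·(-4) = 68
157·t² − 136·t + 7 = 0  ⇒  m = 68² − 157·7 = 3525
m = 3525 > 0,  v_rel·d = 68 > 0  ⇒  inside

inside=yes margin=3525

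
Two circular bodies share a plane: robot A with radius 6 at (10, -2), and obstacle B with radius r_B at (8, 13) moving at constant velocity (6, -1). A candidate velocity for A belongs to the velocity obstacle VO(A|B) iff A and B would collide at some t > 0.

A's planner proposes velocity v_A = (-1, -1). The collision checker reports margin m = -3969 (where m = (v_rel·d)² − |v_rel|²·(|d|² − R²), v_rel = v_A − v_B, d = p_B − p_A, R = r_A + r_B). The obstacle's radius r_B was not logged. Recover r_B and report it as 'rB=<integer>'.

m = -3969
d = (-2, 15);  v_rel = (-7, 0),  |v_rel|² = 49
v_rel×d = (-7)·(15) − (0)·(-2) = -105
since m = R²·49 − (-105)²:  R² = (11025 + -3969) / 49 = 144
R = √144 = 12  ⇒  r_B = 12 − 6 = 6

rB=6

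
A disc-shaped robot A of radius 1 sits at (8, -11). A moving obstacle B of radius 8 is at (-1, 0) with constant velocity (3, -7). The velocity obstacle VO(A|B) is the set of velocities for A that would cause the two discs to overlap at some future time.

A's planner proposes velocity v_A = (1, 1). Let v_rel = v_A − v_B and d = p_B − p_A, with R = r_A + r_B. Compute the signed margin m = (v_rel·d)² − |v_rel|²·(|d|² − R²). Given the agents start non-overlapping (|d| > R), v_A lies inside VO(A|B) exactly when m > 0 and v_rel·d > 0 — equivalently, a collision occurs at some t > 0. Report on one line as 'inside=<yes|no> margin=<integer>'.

d = (-9, 11),  |d|² = 202;  R = 1+8 = 9,  c = 202−9² = 121
v_rel = (-2, 8),  |v_rel|² = 68;  v_rel·d = (-2)·(-9) + (8)·(11) = 106
68·t² − 212·t + 121 = 0  ⇒  m = 106² − 68·121 = 3008
m = 3008 > 0,  v_rel·d = 106 > 0  ⇒  inside

inside=yes margin=3008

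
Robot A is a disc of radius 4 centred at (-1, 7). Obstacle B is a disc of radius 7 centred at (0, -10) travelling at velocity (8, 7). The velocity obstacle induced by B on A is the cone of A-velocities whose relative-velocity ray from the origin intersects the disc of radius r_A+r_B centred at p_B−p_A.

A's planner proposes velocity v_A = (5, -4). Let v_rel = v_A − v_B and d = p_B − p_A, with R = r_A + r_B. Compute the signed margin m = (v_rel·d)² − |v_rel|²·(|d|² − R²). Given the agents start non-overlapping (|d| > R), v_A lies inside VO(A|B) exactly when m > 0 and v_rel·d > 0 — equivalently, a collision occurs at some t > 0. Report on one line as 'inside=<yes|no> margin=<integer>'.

d = (1, -17),  |d|² = 290;  R = 4+7 = 11,  c = 290−11² = 169
v_rel = (-3, -11),  |v_rel|² = 130;  v_rel·d = (-3)·(1) + (-11)·(-17) = 184
130·t² − 368·t + 169 = 0  ⇒  m = 184² − 130·169 = 11886
m = 11886 > 0,  v_rel·d = 184 > 0  ⇒  inside

inside=yes margin=11886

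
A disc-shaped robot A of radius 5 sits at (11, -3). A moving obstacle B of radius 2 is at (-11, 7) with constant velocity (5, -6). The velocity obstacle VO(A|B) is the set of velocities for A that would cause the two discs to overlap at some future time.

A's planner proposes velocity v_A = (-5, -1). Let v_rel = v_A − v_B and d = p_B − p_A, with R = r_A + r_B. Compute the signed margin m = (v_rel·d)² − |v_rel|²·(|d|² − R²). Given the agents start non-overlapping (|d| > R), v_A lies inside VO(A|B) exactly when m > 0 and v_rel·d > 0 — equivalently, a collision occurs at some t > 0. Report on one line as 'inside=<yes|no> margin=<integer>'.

d = (-22, 10),  |d|² = 584;  R = 5+2 = 7,  c = 584−7² = 535
v_rel = (-10, 5),  |v_rel|² = 125;  v_rel·d = (-10)·(-22) + (5)·(10) = 270
125·t² − 540·t + 535 = 0  ⇒  m = 270² − 125·535 = 6025
m = 6025 > 0,  v_rel·d = 270 > 0  ⇒  inside

inside=yes margin=6025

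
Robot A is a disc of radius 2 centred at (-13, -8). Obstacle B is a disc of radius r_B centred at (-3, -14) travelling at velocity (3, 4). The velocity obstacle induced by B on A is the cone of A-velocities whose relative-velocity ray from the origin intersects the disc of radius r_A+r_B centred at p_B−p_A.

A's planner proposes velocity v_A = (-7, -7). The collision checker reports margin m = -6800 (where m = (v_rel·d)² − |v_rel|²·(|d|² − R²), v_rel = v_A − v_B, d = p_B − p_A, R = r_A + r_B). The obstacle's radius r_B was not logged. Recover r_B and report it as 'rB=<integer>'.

m = -6800
d = (10, -6);  v_rel = (-10, -11),  |v_rel|² = 221
v_rel×d = (-10)·(-6) − (-11)·(10) = 170
since m = R²·221 − 170²:  R² = (28900 + -6800) / 221 = 100
R = √100 = 10  ⇒  r_B = 10 − 2 = 8

rB=8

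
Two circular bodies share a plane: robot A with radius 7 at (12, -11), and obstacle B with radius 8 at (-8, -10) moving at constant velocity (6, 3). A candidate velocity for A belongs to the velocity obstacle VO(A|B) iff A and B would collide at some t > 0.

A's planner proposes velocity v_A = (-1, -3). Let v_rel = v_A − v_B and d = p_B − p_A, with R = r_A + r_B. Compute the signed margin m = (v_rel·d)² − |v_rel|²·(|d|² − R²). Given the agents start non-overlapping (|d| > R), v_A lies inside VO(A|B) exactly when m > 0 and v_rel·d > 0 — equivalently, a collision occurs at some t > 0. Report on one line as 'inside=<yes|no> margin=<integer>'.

d = (-20, 1),  |d|² = 401;  R = 7+8 = 15,  c = 401−15² = 176
v_rel = (-7, -6),  |v_rel|² = 85;  v_rel·d = (-7)·(-20) + (-6)·(1) = 134
85·t² − 268·t + 176 = 0  ⇒  m = 134² − 85·176 = 2996
m = 2996 > 0,  v_rel·d = 134 > 0  ⇒  inside

inside=yes margin=2996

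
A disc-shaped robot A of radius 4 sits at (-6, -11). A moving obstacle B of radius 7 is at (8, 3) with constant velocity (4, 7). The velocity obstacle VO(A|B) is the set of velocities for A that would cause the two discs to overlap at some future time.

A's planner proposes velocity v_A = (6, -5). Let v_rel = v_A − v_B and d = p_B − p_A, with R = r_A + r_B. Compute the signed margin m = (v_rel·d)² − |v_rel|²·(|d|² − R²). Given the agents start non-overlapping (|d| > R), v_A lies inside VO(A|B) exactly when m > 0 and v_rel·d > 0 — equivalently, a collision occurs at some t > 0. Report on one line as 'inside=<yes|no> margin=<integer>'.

d = (14, 14),  |d|² = 392;  R = 4+7 = 11,  c = 392−11² = 271
v_rel = (2, -12),  |v_rel|² = 148;  v_rel·d = (2)·(14) + (-12)·(14) = -140
148·t² + 280·t + 271 = 0  ⇒  m = (-140)² − 148·271 = -20508
m = -20508 < 0,  v_rel·d = -140 < 0  ⇒  outside

inside=no margin=-20508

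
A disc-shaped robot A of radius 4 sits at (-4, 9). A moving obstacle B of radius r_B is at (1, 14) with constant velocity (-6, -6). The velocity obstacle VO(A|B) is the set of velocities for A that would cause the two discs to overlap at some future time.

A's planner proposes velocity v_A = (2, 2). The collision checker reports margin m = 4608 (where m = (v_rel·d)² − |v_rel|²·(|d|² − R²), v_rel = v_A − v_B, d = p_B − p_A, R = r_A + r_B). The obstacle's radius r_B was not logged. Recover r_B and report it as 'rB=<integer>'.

m = 4608
d = (5, 5);  v_rel = (8, 8),  |v_rel|² = 128
v_rel×d = (8)·(5) − (8)·(5) = 0
since m = R²·128 − 0²:  R² = (0 + 4608) / 128 = 36
R = √36 = 6  ⇒  r_B = 6 − 4 = 2

rB=2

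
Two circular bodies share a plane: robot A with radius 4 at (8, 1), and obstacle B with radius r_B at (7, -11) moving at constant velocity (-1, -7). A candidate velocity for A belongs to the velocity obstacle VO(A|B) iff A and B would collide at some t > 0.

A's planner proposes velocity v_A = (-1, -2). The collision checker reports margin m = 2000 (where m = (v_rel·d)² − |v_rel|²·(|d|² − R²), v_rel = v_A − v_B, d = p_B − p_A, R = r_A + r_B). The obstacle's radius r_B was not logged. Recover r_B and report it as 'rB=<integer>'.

m = 2000
d = (-1, -12);  v_rel = (0, 5),  |v_rel|² = 25
v_rel×d = (0)·(-12) − (5)·(-1) = 5
since m = R²·25 − 5²:  R² = (25 + 2000) / 25 = 81
R = √81 = 9  ⇒  r_B = 9 − 4 = 5

rB=5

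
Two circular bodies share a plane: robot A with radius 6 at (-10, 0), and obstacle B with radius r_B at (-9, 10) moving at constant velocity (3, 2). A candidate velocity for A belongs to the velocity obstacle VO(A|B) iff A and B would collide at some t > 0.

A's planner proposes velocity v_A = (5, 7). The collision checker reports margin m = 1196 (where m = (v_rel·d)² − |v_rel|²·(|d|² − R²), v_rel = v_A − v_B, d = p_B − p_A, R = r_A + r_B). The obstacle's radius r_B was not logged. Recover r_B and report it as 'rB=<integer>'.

m = 1196
d = (1, 10);  v_rel = (2, 5),  |v_rel|² = 29
v_rel×d = (2)·(10) − (5)·(1) = 15
since m = R²·29 − 15²:  R² = (225 + 1196) / 29 = 49
R = √49 = 7  ⇒  r_B = 7 − 6 = 1

rB=1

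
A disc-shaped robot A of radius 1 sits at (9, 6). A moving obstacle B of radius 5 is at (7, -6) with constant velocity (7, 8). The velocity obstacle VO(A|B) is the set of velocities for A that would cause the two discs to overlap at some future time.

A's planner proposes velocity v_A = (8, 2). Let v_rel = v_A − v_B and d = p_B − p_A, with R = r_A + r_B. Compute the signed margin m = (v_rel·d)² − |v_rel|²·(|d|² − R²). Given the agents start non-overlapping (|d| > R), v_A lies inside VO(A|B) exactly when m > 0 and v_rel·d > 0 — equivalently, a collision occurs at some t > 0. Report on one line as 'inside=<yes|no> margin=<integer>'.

d = (-2, -12),  |d|² = 148;  R = 1+5 = 6,  c = 148−6² = 112
v_rel = (1, -6),  |v_rel|² = 37;  v_rel·d = (1)·(-2) + (-6)·(-12) = 70
37·t² − 140·t + 112 = 0  ⇒  m = 70² − 37·112 = 756
m = 756 > 0,  v_rel·d = 70 > 0  ⇒  inside

inside=yes margin=756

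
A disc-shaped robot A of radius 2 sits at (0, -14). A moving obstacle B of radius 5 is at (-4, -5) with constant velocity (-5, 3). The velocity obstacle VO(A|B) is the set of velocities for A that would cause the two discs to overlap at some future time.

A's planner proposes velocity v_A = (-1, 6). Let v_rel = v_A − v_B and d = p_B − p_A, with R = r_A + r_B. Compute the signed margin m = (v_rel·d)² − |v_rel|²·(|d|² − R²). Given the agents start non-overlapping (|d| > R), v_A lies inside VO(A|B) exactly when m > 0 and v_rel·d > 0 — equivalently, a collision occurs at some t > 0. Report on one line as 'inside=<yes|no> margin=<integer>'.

d = (-4, 9),  |d|² = 97;  R = 2+5 = 7,  c = 97−7² = 48
v_rel = (4, 3),  |v_rel|² = 25;  v_rel·d = (4)·(-4) + (3)·(9) = 11
25·t² − 22·t + 48 = 0  ⇒  m = 11² − 25·48 = -1079
m = -1079 < 0,  v_rel·d = 11 > 0  ⇒  outside

inside=no margin=-1079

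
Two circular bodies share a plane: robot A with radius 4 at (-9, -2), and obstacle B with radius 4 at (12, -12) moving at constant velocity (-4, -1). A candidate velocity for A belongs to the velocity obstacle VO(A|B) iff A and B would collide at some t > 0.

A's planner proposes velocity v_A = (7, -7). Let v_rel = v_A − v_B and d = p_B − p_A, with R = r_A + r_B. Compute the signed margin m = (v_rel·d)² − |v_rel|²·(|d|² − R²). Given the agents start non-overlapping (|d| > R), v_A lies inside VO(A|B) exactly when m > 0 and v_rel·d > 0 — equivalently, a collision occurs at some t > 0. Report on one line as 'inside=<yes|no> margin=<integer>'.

d = (21, -10),  |d|² = 541;  R = 4+4 = 8,  c = 541−8² = 477
v_rel = (11, -6),  |v_rel|² = 157;  v_rel·d = (11)·(21) + (-6)·(-10) = 291
157·t² − 582·t + 477 = 0  ⇒  m = 291² − 157·477 = 9792
m = 9792 > 0,  v_rel·d = 291 > 0  ⇒  inside

inside=yes margin=9792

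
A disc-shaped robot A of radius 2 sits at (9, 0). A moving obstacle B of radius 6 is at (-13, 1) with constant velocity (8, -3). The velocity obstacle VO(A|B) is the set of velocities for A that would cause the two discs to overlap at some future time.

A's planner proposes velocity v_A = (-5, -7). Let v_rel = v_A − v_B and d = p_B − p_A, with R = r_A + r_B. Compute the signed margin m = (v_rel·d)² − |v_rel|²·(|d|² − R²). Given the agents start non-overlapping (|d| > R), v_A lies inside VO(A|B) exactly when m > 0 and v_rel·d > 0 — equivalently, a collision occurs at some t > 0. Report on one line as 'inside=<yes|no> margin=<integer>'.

d = (-22, 1),  |d|² = 485;  R = 2+6 = 8,  c = 485−8² = 421
v_rel = (-13, -4),  |v_rel|² = 185;  v_rel·d = (-13)·(-22) + (-4)·(1) = 282
185·t² − 564·t + 421 = 0  ⇒  m = 282² − 185·421 = 1639
m = 1639 > 0,  v_rel·d = 282 > 0  ⇒  inside

inside=yes margin=1639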